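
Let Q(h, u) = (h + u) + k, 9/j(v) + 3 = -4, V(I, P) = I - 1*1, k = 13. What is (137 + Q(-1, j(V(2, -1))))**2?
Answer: 1069156/49 ≈ 21820.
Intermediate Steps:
V(I, P) = -1 + I (V(I, P) = I - 1 = -1 + I)
j(v) = -9/7 (j(v) = 9/(-3 - 4) = 9/(-7) = 9*(-1/7) = -9/7)
Q(h, u) = 13 + h + u (Q(h, u) = (h + u) + 13 = 13 + h + u)
(137 + Q(-1, j(V(2, -1))))**2 = (137 + (13 - 1 - 9/7))**2 = (137 + 75/7)**2 = (1034/7)**2 = 1069156/49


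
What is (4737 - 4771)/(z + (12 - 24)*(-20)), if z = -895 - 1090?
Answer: 34/1745 ≈ 0.019484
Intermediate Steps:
z = -1985
(4737 - 4771)/(z + (12 - 24)*(-20)) = (4737 - 4771)/(-1985 + (12 - 24)*(-20)) = -34/(-1985 - 12*(-20)) = -34/(-1985 + 240) = -34/(-1745) = -34*(-1/1745) = 34/1745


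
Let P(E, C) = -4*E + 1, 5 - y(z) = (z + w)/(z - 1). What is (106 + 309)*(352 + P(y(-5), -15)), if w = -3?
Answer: 421225/3 ≈ 1.4041e+5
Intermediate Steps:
y(z) = 5 - (-3 + z)/(-1 + z) (y(z) = 5 - (z - 3)/(z - 1) = 5 - (-3 + z)/(-1 + z))
P(E, C) = 1 - 4*E
(106 + 309)*(352 + P(y(-5), -15)) = (106 + 309)*(352 + (1 - 8*(-1 + 2*(-5))/(-1 - 5))) = 415*(352 + (1 - 8*(-1 - 10)/(-6))) = 415*(352 + (1 - 8*(-1)*(-11)/6)) = 415*(352 + (1 - 4*11/3)) = 415*(352 + (1 - 44/3)) = 415*(352 - 41/3) = 415*(1015/3) = 421225/3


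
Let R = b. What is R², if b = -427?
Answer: 182329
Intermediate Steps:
R = -427
R² = (-427)² = 182329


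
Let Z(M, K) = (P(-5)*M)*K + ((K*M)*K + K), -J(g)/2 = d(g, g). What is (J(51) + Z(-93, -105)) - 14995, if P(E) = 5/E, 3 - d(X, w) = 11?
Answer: -1050174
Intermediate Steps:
d(X, w) = -8 (d(X, w) = 3 - 1*11 = 3 - 11 = -8)
J(g) = 16 (J(g) = -2*(-8) = 16)
Z(M, K) = K + M*K² - K*M (Z(M, K) = ((5/(-5))*M)*K + ((K*M)*K + K) = ((5*(-⅕))*M)*K + (M*K² + K) = (-M)*K + (K + M*K²) = -K*M + (K + M*K²) = K + M*K² - K*M)
(J(51) + Z(-93, -105)) - 14995 = (16 - 105*(1 - 1*(-93) - 105*(-93))) - 14995 = (16 - 105*(1 + 93 + 9765)) - 14995 = (16 - 105*9859) - 14995 = (16 - 1035195) - 14995 = -1035179 - 14995 = -1050174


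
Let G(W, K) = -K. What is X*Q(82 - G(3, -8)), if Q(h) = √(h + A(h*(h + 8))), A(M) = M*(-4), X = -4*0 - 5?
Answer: -5*I*√24198 ≈ -777.79*I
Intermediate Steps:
X = -5 (X = 0 - 5 = -5)
A(M) = -4*M
Q(h) = √(h - 4*h*(8 + h)) (Q(h) = √(h - 4*h*(h + 8)) = √(h - 4*h*(8 + h)))
X*Q(82 - G(3, -8)) = -5*√(-31 - 4*(82 - (-1)*(-8)))*√(82 - (-1)*(-8)) = -5*√(-31 - 4*(82 - 1*8))*√(82 - 1*8) = -5*√(-31 - 4*(82 - 8))*√(82 - 8) = -5*√74*√(-31 - 4*74) = -5*√74*√(-31 - 296) = -5*I*√24198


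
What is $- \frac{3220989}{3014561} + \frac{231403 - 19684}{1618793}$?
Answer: $- \frac{415988600538}{443631840443} \approx -0.93769$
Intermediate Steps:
$- \frac{3220989}{3014561} + \frac{231403 - 19684}{1618793} = \left(-3220989\right) \frac{1}{3014561} + 211719 \cdot \frac{1}{1618793} = - \frac{3220989}{3014561} + \frac{211719}{1618793} = - \frac{415988600538}{443631840443}$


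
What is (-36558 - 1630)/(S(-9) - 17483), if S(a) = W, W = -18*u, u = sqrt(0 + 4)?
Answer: 38188/17519 ≈ 2.1798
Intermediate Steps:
u = 2 (u = sqrt(4) = 2)
W = -36 (W = -18*2 = -36)
S(a) = -36
(-36558 - 1630)/(S(-9) - 17483) = (-36558 - 1630)/(-36 - 17483) = -38188/(-17519) = -38188*(-1/17519) = 38188/17519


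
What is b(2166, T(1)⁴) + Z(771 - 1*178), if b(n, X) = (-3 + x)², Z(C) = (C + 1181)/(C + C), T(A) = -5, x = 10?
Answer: 29944/593 ≈ 50.496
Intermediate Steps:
Z(C) = (1181 + C)/(2*C) (Z(C) = (1181 + C)/((2*C)) = (1181 + C)*(1/(2*C)) = (1181 + C)/(2*C))
b(n, X) = 49 (b(n, X) = (-3 + 10)² = 7² = 49)
b(2166, T(1)⁴) + Z(771 - 1*178) = 49 + (1181 + (771 - 1*178))/(2*(771 - 1*178)) = 49 + (1181 + (771 - 178))/(2*(771 - 178)) = 49 + (½)*(1181 + 593)/593 = 49 + (½)*(1/593)*1774 = 49 + 887/593 = 29944/593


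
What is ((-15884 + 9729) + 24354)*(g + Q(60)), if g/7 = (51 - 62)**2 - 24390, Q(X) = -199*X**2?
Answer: -16129464317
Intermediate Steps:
g = -169883 (g = 7*((51 - 62)**2 - 24390) = 7*((-11)**2 - 24390) = 7*(121 - 24390) = 7*(-24269) = -169883)
((-15884 + 9729) + 24354)*(g + Q(60)) = ((-15884 + 9729) + 24354)*(-169883 - 199*60**2) = (-6155 + 24354)*(-169883 - 199*3600) = 18199*(-169883 - 716400) = 18199*(-886283) = -16129464317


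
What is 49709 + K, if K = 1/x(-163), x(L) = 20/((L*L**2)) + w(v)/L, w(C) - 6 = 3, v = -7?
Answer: 11883129222/239141 ≈ 49691.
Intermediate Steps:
w(C) = 9 (w(C) = 6 + 3 = 9)
x(L) = 9/L + 20/L**3 (x(L) = 20/((L*L**2)) + 9/L = 20/(L**3) + 9/L = 20/L**3 + 9/L = 9/L + 20/L**3)
K = -4330747/239141 (K = 1/(9/(-163) + 20/(-163)**3) = 1/(9*(-1/163) + 20*(-1/4330747)) = 1/(-9/163 - 20/4330747) = 1/(-239141/4330747) = -4330747/239141 ≈ -18.110)
49709 + K = 49709 - 4330747/239141 = 11883129222/239141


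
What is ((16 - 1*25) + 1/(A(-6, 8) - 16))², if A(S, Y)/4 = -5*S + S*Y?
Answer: 628849/7744 ≈ 81.205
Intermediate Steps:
A(S, Y) = -20*S + 4*S*Y (A(S, Y) = 4*(-5*S + S*Y) = -20*S + 4*S*Y)
((16 - 1*25) + 1/(A(-6, 8) - 16))² = ((16 - 1*25) + 1/(4*(-6)*(-5 + 8) - 16))² = ((16 - 25) + 1/(4*(-6)*3 - 16))² = (-9 + 1/(-72 - 16))² = (-9 + 1/(-88))² = (-9 - 1/88)² = (-793/88)² = 628849/7744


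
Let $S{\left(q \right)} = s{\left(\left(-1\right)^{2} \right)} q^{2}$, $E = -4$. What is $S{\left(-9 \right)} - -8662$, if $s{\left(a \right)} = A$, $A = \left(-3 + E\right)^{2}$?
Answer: $12631$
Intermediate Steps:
$A = 49$ ($A = \left(-3 - 4\right)^{2} = \left(-7\right)^{2} = 49$)
$s{\left(a \right)} = 49$
$S{\left(q \right)} = 49 q^{2}$
$S{\left(-9 \right)} - -8662 = 49 \left(-9\right)^{2} - -8662 = 49 \cdot 81 + 8662 = 3969 + 8662 = 12631$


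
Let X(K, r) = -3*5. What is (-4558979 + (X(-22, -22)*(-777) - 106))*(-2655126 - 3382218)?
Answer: 27454399225920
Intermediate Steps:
X(K, r) = -15
(-4558979 + (X(-22, -22)*(-777) - 106))*(-2655126 - 3382218) = (-4558979 + (-15*(-777) - 106))*(-2655126 - 3382218) = (-4558979 + (11655 - 106))*(-6037344) = (-4558979 + 11549)*(-6037344) = -4547430*(-6037344) = 27454399225920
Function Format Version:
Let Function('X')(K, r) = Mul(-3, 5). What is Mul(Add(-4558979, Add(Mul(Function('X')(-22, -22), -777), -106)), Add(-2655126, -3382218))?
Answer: 27454399225920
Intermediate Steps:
Function('X')(K, r) = -15
Mul(Add(-4558979, Add(Mul(Function('X')(-22, -22), -777), -106)), Add(-2655126, -3382218)) = Mul(Add(-4558979, Add(Mul(-15, -777), -106)), Add(-2655126, -3382218)) = Mul(Add(-4558979, Add(11655, -106)), -6037344) = Mul(Add(-4558979, 11549), -6037344) = Mul(-4547430, -6037344) = 27454399225920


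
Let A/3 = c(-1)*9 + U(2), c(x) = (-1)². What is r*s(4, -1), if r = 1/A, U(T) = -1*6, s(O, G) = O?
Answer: 4/9 ≈ 0.44444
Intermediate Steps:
U(T) = -6
c(x) = 1
A = 9 (A = 3*(1*9 - 6) = 3*(9 - 6) = 3*3 = 9)
r = ⅑ (r = 1/9 = ⅑ ≈ 0.11111)
r*s(4, -1) = (⅑)*4 = 4/9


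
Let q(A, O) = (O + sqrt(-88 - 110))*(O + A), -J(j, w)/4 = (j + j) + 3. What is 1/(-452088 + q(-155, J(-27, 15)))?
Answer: -10526/4653471711 - I*sqrt(22)/1329563346 ≈ -2.262e-6 - 3.5278e-9*I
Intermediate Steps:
J(j, w) = -12 - 8*j (J(j, w) = -4*((j + j) + 3) = -4*(2*j + 3) = -4*(3 + 2*j) = -12 - 8*j)
q(A, O) = (A + O)*(O + 3*I*sqrt(22)) (q(A, O) = (O + sqrt(-198))*(A + O) = (O + 3*I*sqrt(22))*(A + O) = (A + O)*(O + 3*I*sqrt(22)))
1/(-452088 + q(-155, J(-27, 15))) = 1/(-452088 + ((-12 - 8*(-27))**2 - 155*(-12 - 8*(-27)) + 3*I*(-155)*sqrt(22) + 3*I*(-12 - 8*(-27))*sqrt(22))) = 1/(-452088 + ((-12 + 216)**2 - 155*(-12 + 216) - 465*I*sqrt(22) + 3*I*(-12 + 216)*sqrt(22))) = 1/(-452088 + (204**2 - 155*204 - 465*I*sqrt(22) + 3*I*204*sqrt(22))) = 1/(-452088 + (41616 - 31620 - 465*I*sqrt(22) + 612*I*sqrt(22))) = 1/(-452088 + (9996 + 147*I*sqrt(22))) = 1/(-442092 + 147*I*sqrt(22))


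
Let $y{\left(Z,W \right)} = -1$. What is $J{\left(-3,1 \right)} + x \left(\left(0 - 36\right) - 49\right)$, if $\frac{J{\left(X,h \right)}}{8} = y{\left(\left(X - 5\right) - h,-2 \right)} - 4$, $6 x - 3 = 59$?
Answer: $- \frac{2755}{3} \approx -918.33$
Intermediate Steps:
$x = \frac{31}{3}$ ($x = \frac{1}{2} + \frac{1}{6} \cdot 59 = \frac{1}{2} + \frac{59}{6} = \frac{31}{3} \approx 10.333$)
$J{\left(X,h \right)} = -40$ ($J{\left(X,h \right)} = 8 \left(-1 - 4\right) = 8 \left(-5\right) = -40$)
$J{\left(-3,1 \right)} + x \left(\left(0 - 36\right) - 49\right) = -40 + \frac{31 \left(\left(0 - 36\right) - 49\right)}{3} = -40 + \frac{31 \left(-36 - 49\right)}{3} = -40 + \frac{31}{3} \left(-85\right) = -40 - \frac{2635}{3} = - \frac{2755}{3}$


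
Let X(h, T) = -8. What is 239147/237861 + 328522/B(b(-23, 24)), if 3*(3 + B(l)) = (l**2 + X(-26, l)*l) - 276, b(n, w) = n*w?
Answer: 34253853119/8162200215 ≈ 4.1966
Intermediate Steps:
B(l) = -95 - 8*l/3 + l**2/3 (B(l) = -3 + ((l**2 - 8*l) - 276)/3 = -3 + (-276 + l**2 - 8*l)/3 = -3 + (-92 - 8*l/3 + l**2/3) = -95 - 8*l/3 + l**2/3)
239147/237861 + 328522/B(b(-23, 24)) = 239147/237861 + 328522/(-95 - (-184)*24/3 + (-23*24)**2/3) = 239147*(1/237861) + 328522/(-95 - 8/3*(-552) + (1/3)*(-552)**2) = 239147/237861 + 328522/(-95 + 1472 + (1/3)*304704) = 239147/237861 + 328522/(-95 + 1472 + 101568) = 239147/237861 + 328522/102945 = 34253853119/8162200215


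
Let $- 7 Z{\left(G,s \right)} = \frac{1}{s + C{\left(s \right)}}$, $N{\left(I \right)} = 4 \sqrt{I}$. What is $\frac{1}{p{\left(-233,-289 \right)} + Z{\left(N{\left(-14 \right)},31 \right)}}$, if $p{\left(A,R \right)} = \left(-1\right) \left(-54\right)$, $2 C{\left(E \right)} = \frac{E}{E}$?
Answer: $\frac{441}{23812} \approx 0.01852$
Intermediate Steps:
$C{\left(E \right)} = \frac{1}{2}$ ($C{\left(E \right)} = \frac{E \frac{1}{E}}{2} = \frac{1}{2} \cdot 1 = \frac{1}{2}$)
$Z{\left(G,s \right)} = - \frac{1}{7 \left(\frac{1}{2} + s\right)}$ ($Z{\left(G,s \right)} = - \frac{1}{7 \left(s + \frac{1}{2}\right)} = - \frac{1}{7 \left(\frac{1}{2} + s\right)}$)
$p{\left(A,R \right)} = 54$
$\frac{1}{p{\left(-233,-289 \right)} + Z{\left(N{\left(-14 \right)},31 \right)}} = \frac{1}{54 - \frac{2}{7 + 14 \cdot 31}} = \frac{1}{54 - \frac{2}{7 + 434}} = \frac{1}{54 - \frac{2}{441}} = \frac{1}{\frac{23812}{441}} = \frac{441}{23812}$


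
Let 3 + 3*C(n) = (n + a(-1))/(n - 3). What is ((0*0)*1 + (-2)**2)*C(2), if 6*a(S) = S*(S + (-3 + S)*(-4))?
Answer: -10/3 ≈ -3.3333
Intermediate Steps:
a(S) = S*(12 - 3*S)/6 (a(S) = (S*(S + (-3 + S)*(-4)))/6 = (S*(S + (12 - 4*S)))/6 = (S*(12 - 3*S))/6 = S*(12 - 3*S)/6)
C(n) = -1 + (-5/2 + n)/(3*(-3 + n)) (C(n) = -1 + ((n + (1/2)*(-1)*(4 - 1*(-1)))/(n - 3))/3 = -1 + ((n + (1/2)*(-1)*(4 + 1))/(-3 + n))/3 = -1 + ((n + (1/2)*(-1)*5)/(-3 + n))/3 = -1 + ((n - 5/2)/(-3 + n))/3 = -1 + ((-5/2 + n)/(-3 + n))/3 = -1 + (-5/2 + n)/(3*(-3 + n)))
((0*0)*1 + (-2)**2)*C(2) = ((0*0)*1 + (-2)**2)*((13 - 4*2)/(6*(-3 + 2))) = (0*1 + 4)*((1/6)*(13 - 8)/(-1)) = (0 + 4)*((1/6)*(-1)*5) = 4*(-5/6) = -10/3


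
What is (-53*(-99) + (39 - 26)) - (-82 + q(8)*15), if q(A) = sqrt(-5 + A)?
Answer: 5342 - 15*sqrt(3) ≈ 5316.0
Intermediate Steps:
(-53*(-99) + (39 - 26)) - (-82 + q(8)*15) = (-53*(-99) + (39 - 26)) - (-82 + sqrt(-5 + 8)*15) = (5247 + 13) - (-82 + sqrt(3)*15) = 5260 - (-82 + 15*sqrt(3)) = 5260 + (82 - 15*sqrt(3)) = 5342 - 15*sqrt(3)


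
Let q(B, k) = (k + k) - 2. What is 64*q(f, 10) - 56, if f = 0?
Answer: 1096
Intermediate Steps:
q(B, k) = -2 + 2*k (q(B, k) = 2*k - 2 = -2 + 2*k)
64*q(f, 10) - 56 = 64*(-2 + 2*10) - 56 = 64*(-2 + 20) - 56 = 64*18 - 56 = 1152 - 56 = 1096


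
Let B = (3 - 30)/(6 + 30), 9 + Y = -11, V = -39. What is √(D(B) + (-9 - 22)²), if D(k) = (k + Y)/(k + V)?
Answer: √24308238/159 ≈ 31.008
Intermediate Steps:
Y = -20 (Y = -9 - 11 = -20)
B = -¾ (B = -27/36 = -27*1/36 = -¾ ≈ -0.75000)
D(k) = (-20 + k)/(-39 + k) (D(k) = (k - 20)/(k - 39) = (-20 + k)/(-39 + k))
√(D(B) + (-9 - 22)²) = √((-20 - ¾)/(-39 - ¾) + (-9 - 22)²) = √(-83/4/(-159/4) + (-31)²) = √(-4/159*(-83/4) + 961) = √(83/159 + 961) = √(152882/159) = √24308238/159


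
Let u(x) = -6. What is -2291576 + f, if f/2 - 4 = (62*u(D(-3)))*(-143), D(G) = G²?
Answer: -2185176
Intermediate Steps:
f = 106400 (f = 8 + 2*((62*(-6))*(-143)) = 8 + 2*(-372*(-143)) = 8 + 2*53196 = 8 + 106392 = 106400)
-2291576 + f = -2291576 + 106400 = -2185176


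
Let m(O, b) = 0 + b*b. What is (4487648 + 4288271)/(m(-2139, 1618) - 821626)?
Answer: 8775919/1796298 ≈ 4.8856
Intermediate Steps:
m(O, b) = b² (m(O, b) = 0 + b² = b²)
(4487648 + 4288271)/(m(-2139, 1618) - 821626) = (4487648 + 4288271)/(1618² - 821626) = 8775919/(2617924 - 821626) = 8775919/1796298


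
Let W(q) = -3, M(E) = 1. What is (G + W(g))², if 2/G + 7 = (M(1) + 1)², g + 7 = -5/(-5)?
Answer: 121/9 ≈ 13.444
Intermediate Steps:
g = -6 (g = -7 - 5/(-5) = -7 - 5*(-⅕) = -7 + 1 = -6)
G = -⅔ (G = 2/(-7 + (1 + 1)²) = 2/(-7 + 2²) = 2/(-7 + 4) = 2/(-3) = 2*(-⅓) = -⅔ ≈ -0.66667)
(G + W(g))² = (-⅔ - 3)² = (-11/3)² = 121/9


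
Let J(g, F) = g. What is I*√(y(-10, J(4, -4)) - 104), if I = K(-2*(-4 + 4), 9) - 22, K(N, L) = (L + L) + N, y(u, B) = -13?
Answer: -12*I*√13 ≈ -43.267*I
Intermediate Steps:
K(N, L) = N + 2*L (K(N, L) = 2*L + N = N + 2*L)
I = -4 (I = (-2*(-4 + 4) + 2*9) - 22 = (-2*0 + 18) - 22 = (0 + 18) - 22 = 18 - 22 = -4)
I*√(y(-10, J(4, -4)) - 104) = -4*√(-13 - 104) = -12*I*√13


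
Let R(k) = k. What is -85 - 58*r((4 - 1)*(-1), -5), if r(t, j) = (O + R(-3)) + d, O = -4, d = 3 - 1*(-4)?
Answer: -85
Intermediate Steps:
d = 7 (d = 3 + 4 = 7)
r(t, j) = 0 (r(t, j) = (-4 - 3) + 7 = -7 + 7 = 0)
-85 - 58*r((4 - 1)*(-1), -5) = -85 - 58*0 = -85 + 0 = -85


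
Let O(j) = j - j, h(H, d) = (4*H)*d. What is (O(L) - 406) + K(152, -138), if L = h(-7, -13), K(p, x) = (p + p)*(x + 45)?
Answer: -28678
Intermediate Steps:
h(H, d) = 4*H*d
K(p, x) = 2*p*(45 + x) (K(p, x) = (2*p)*(45 + x) = 2*p*(45 + x))
L = 364 (L = 4*(-7)*(-13) = 364)
O(j) = 0
(O(L) - 406) + K(152, -138) = (0 - 406) + 2*152*(45 - 138) = -406 + 2*152*(-93) = -406 - 28272 = -28678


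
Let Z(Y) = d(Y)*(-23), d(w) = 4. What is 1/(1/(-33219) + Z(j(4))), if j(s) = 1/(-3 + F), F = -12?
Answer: -33219/3056149 ≈ -0.010870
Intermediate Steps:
j(s) = -1/15 (j(s) = 1/(-3 - 12) = 1/(-15) = -1/15)
Z(Y) = -92 (Z(Y) = 4*(-23) = -92)
1/(1/(-33219) + Z(j(4))) = 1/(1/(-33219) - 92) = 1/(-1/33219 - 92) = 1/(-3056149/33219) = -33219/3056149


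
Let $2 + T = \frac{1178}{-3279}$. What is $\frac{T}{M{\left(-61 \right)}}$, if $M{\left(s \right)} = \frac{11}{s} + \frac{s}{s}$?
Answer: $- \frac{235948}{81975} \approx -2.8783$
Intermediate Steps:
$T = - \frac{7736}{3279}$ ($T = -2 + \frac{1178}{-3279} = -2 + 1178 \left(- \frac{1}{3279}\right) = -2 - \frac{1178}{3279} = - \frac{7736}{3279} \approx -2.3593$)
$M{\left(s \right)} = 1 + \frac{11}{s}$ ($M{\left(s \right)} = \frac{11}{s} + 1 = 1 + \frac{11}{s}$)
$\frac{T}{M{\left(-61 \right)}} = - \frac{7736}{3279 \frac{11 - 61}{-61}} = - \frac{7736}{3279 \left(\left(- \frac{1}{61}\right) \left(-50\right)\right)} = - \frac{7736}{3279 \cdot \frac{50}{61}} = \left(- \frac{7736}{3279}\right) \frac{61}{50} = - \frac{235948}{81975}$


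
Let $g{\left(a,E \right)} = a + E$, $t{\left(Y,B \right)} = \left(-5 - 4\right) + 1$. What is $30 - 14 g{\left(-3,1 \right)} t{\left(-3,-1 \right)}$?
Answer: $-194$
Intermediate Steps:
$t{\left(Y,B \right)} = -8$ ($t{\left(Y,B \right)} = -9 + 1 = -8$)
$g{\left(a,E \right)} = E + a$
$30 - 14 g{\left(-3,1 \right)} t{\left(-3,-1 \right)} = 30 - 14 \left(1 - 3\right) \left(-8\right) = 30 - 14 \left(\left(-2\right) \left(-8\right)\right) = 30 - 224 = -194$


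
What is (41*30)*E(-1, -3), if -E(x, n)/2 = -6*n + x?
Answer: -41820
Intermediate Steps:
E(x, n) = -2*x + 12*n (E(x, n) = -2*(-6*n + x) = -2*(x - 6*n) = -2*x + 12*n)
(41*30)*E(-1, -3) = (41*30)*(-2*(-1) + 12*(-3)) = 1230*(2 - 36) = 1230*(-34) = -41820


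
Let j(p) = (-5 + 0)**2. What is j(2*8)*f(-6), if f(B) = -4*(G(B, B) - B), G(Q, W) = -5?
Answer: -100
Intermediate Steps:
j(p) = 25 (j(p) = (-5)**2 = 25)
f(B) = 20 + 4*B (f(B) = -4*(-5 - B) = 20 + 4*B)
j(2*8)*f(-6) = 25*(20 + 4*(-6)) = 25*(20 - 24) = 25*(-4) = -100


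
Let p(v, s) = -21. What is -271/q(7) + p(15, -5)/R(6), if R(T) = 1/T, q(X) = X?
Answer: -1153/7 ≈ -164.71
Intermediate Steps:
-271/q(7) + p(15, -5)/R(6) = -271/7 - 21/(1/6) = -271*⅐ - 21/⅙ = -271/7 - 21*6 = -271/7 - 126 = -1153/7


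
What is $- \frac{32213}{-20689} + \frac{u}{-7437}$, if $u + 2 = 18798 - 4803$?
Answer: $- \frac{49933096}{153864093} \approx -0.32453$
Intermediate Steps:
$u = 13993$ ($u = -2 + \left(18798 - 4803\right) = -2 + 13995 = 13993$)
$- \frac{32213}{-20689} + \frac{u}{-7437} = - \frac{32213}{-20689} + \frac{13993}{-7437} = \left(-32213\right) \left(- \frac{1}{20689}\right) + 13993 \left(- \frac{1}{7437}\right) = \frac{32213}{20689} - \frac{13993}{7437} = - \frac{49933096}{153864093}$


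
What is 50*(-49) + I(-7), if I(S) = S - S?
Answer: -2450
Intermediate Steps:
I(S) = 0
50*(-49) + I(-7) = 50*(-49) + 0 = -2450 + 0 = -2450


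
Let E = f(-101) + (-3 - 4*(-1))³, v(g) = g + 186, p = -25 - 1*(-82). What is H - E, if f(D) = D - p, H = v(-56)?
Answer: 287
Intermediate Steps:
p = 57 (p = -25 + 82 = 57)
v(g) = 186 + g
H = 130 (H = 186 - 56 = 130)
f(D) = -57 + D (f(D) = D - 1*57 = D - 57 = -57 + D)
E = -157 (E = (-57 - 101) + (-3 - 4*(-1))³ = -158 + (-3 + 4)³ = -158 + 1³ = -158 + 1 = -157)
H - E = 130 - 1*(-157) = 130 + 157 = 287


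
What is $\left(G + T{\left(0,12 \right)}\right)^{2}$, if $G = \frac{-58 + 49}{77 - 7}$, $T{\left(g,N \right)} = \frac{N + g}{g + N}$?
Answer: $\frac{3721}{4900} \approx 0.75939$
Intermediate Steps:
$T{\left(g,N \right)} = 1$ ($T{\left(g,N \right)} = \frac{N + g}{N + g} = 1$)
$G = - \frac{9}{70} \approx -0.12857$
$\left(G + T{\left(0,12 \right)}\right)^{2} = \left(- \frac{9}{70} + 1\right)^{2} = \left(\frac{61}{70}\right)^{2} = \frac{3721}{4900}$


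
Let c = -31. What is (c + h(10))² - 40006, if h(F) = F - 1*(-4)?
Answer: -39717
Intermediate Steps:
h(F) = 4 + F (h(F) = F + 4 = 4 + F)
(c + h(10))² - 40006 = (-31 + (4 + 10))² - 40006 = (-31 + 14)² - 40006 = (-17)² - 40006 = 289 - 40006 = -39717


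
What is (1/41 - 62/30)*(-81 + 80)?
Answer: 1256/615 ≈ 2.0423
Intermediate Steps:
(1/41 - 62/30)*(-81 + 80) = (1*(1/41) - 62*1/30)*(-1) = (1/41 - 31/15)*(-1) = -1256/615*(-1) = 1256/615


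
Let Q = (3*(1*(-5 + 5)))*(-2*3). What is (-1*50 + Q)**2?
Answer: 2500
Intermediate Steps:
Q = 0 (Q = (3*(1*0))*(-6) = (3*0)*(-6) = 0*(-6) = 0)
(-1*50 + Q)**2 = (-1*50 + 0)**2 = (-50 + 0)**2 = (-50)**2 = 2500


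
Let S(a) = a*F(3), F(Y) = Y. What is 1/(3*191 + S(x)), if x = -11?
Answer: 1/540 ≈ 0.0018519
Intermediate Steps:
S(a) = 3*a (S(a) = a*3 = 3*a)
1/(3*191 + S(x)) = 1/(3*191 + 3*(-11)) = 1/(573 - 33) = 1/540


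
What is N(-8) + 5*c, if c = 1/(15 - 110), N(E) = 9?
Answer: 170/19 ≈ 8.9474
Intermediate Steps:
c = -1/95 (c = 1/(-95) = -1/95 ≈ -0.010526)
N(-8) + 5*c = 9 + 5*(-1/95) = 9 - 1/19 = 170/19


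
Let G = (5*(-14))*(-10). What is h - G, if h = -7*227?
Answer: -2289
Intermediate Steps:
h = -1589
G = 700 (G = -70*(-10) = 700)
h - G = -1589 - 1*700 = -1589 - 700 = -2289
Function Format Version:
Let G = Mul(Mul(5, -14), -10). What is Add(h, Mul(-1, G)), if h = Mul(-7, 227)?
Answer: -2289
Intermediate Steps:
h = -1589
G = 700 (G = Mul(-70, -10) = 700)
Add(h, Mul(-1, G)) = Add(-1589, Mul(-1, 700)) = Add(-1589, -700) = -2289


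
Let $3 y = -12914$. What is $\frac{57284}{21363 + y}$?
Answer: $\frac{171852}{51175} \approx 3.3581$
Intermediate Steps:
$y = - \frac{12914}{3}$ ($y = \frac{1}{3} \left(-12914\right) = - \frac{12914}{3} \approx -4304.7$)
$\frac{57284}{21363 + y} = \frac{57284}{21363 - \frac{12914}{3}} = \frac{57284}{\frac{51175}{3}} = 57284 \cdot \frac{3}{51175} = \frac{171852}{51175}$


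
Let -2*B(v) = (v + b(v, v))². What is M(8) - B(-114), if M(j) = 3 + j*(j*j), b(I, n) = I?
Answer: 26507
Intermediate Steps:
M(j) = 3 + j³ (M(j) = 3 + j*j² = 3 + j³)
B(v) = -2*v² (B(v) = -(v + v)²/2 = -4*v²/2 = -2*v²)
M(8) - B(-114) = (3 + 8³) - (-2)*(-114)² = (3 + 512) - (-2)*12996 = 515 - 1*(-25992) = 515 + 25992 = 26507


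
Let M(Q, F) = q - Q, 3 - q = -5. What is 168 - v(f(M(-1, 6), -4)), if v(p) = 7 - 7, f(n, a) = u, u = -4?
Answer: 168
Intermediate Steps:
q = 8 (q = 3 - 1*(-5) = 3 + 5 = 8)
M(Q, F) = 8 - Q
f(n, a) = -4
v(p) = 0
168 - v(f(M(-1, 6), -4)) = 168 - 1*0 = 168 + 0 = 168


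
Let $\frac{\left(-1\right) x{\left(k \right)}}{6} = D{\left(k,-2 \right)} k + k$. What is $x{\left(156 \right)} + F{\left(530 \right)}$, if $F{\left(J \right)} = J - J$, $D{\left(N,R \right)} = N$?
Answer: $-146952$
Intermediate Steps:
$F{\left(J \right)} = 0$
$x{\left(k \right)} = - 6 k - 6 k^{2}$ ($x{\left(k \right)} = - 6 \left(k k + k\right) = - 6 \left(k^{2} + k\right) = - 6 \left(k + k^{2}\right) = - 6 k - 6 k^{2}$)
$x{\left(156 \right)} + F{\left(530 \right)} = \left(-6\right) 156 \left(1 + 156\right) + 0 = \left(-6\right) 156 \cdot 157 + 0 = -146952 + 0 = -146952$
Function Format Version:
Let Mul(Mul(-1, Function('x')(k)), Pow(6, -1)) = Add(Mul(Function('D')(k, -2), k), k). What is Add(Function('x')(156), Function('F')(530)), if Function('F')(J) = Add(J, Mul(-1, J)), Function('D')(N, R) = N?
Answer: -146952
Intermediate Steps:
Function('F')(J) = 0
Function('x')(k) = Add(Mul(-6, k), Mul(-6, Pow(k, 2))) (Function('x')(k) = Mul(-6, Add(Mul(k, k), k)) = Mul(-6, Add(Pow(k, 2), k)) = Mul(-6, Add(k, Pow(k, 2))) = Add(Mul(-6, k), Mul(-6, Pow(k, 2))))
Add(Function('x')(156), Function('F')(530)) = Add(Mul(-6, 156, Add(1, 156)), 0) = Add(Mul(-6, 156, 157), 0) = Add(-146952, 0) = -146952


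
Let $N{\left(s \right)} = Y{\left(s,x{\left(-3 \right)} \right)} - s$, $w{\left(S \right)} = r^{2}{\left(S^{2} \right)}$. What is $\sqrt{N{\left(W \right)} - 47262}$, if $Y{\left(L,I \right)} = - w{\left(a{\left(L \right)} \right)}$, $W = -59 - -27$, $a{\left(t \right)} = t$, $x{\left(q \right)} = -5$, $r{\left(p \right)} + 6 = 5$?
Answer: $i \sqrt{47231} \approx 217.33 i$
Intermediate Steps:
$r{\left(p \right)} = -1$ ($r{\left(p \right)} = -6 + 5 = -1$)
$w{\left(S \right)} = 1$ ($w{\left(S \right)} = \left(-1\right)^{2} = 1$)
$W = -32$ ($W = -59 + 27 = -32$)
$Y{\left(L,I \right)} = -1$ ($Y{\left(L,I \right)} = \left(-1\right) 1 = -1$)
$N{\left(s \right)} = -1 - s$
$\sqrt{N{\left(W \right)} - 47262} = \sqrt{\left(-1 - -32\right) - 47262} = \sqrt{\left(-1 + 32\right) - 47262} = \sqrt{31 - 47262} = \sqrt{-47231} = i \sqrt{47231}$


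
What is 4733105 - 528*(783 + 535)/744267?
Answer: 1174231054377/248089 ≈ 4.7331e+6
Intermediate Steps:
4733105 - 528*(783 + 535)/744267 = 4733105 - 528*1318/744267 = 4733105 - 695904/744267 = 4733105 - 1*231968/248089 = 4733105 - 231968/248089 = 1174231054377/248089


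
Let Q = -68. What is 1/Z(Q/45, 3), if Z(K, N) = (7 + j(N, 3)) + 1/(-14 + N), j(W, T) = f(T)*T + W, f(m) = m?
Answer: 11/208 ≈ 0.052885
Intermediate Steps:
j(W, T) = W + T**2 (j(W, T) = T*T + W = T**2 + W = W + T**2)
Z(K, N) = 16 + N + 1/(-14 + N) (Z(K, N) = (7 + (N + 3**2)) + 1/(-14 + N) = (7 + (N + 9)) + 1/(-14 + N) = (7 + (9 + N)) + 1/(-14 + N) = (16 + N) + 1/(-14 + N) = 16 + N + 1/(-14 + N))
1/Z(Q/45, 3) = 1/((-223 + 3**2 + 2*3)/(-14 + 3)) = 1/((-223 + 9 + 6)/(-11)) = 1/(-1/11*(-208)) = 1/(208/11) = 11/208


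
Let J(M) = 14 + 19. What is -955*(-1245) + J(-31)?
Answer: 1189008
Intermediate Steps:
J(M) = 33
-955*(-1245) + J(-31) = -955*(-1245) + 33 = 1188975 + 33 = 1189008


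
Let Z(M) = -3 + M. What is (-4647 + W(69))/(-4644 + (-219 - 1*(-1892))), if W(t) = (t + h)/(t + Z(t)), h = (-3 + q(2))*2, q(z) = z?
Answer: 627278/401085 ≈ 1.5640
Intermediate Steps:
h = -2 (h = (-3 + 2)*2 = -1*2 = -2)
W(t) = (-2 + t)/(-3 + 2*t) (W(t) = (t - 2)/(t + (-3 + t)) = (-2 + t)/(-3 + 2*t))
(-4647 + W(69))/(-4644 + (-219 - 1*(-1892))) = (-4647 + (-2 + 69)/(-3 + 2*69))/(-4644 + (-219 - 1*(-1892))) = (-4647 + 67/(-3 + 138))/(-4644 + (-219 + 1892)) = (-4647 + 67/135)/(-4644 + 1673) = (-4647 + (1/135)*67)/(-2971) = (-4647 + 67/135)*(-1/2971) = -627278/135*(-1/2971) = 627278/401085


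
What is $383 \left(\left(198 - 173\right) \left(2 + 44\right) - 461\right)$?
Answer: $263887$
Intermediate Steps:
$383 \left(\left(198 - 173\right) \left(2 + 44\right) - 461\right) = 383 \left(25 \cdot 46 - 461\right) = 383 \left(1150 - 461\right) = 383 \cdot 689 = 263887$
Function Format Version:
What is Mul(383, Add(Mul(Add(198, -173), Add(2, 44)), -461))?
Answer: 263887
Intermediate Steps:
Mul(383, Add(Mul(Add(198, -173), Add(2, 44)), -461)) = Mul(383, Add(Mul(25, 46), -461)) = Mul(383, Add(1150, -461)) = Mul(383, 689) = 263887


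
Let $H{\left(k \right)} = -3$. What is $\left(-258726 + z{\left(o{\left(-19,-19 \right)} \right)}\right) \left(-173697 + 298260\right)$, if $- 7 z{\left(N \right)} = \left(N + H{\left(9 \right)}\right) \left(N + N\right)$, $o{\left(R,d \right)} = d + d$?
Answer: $- \frac{225981945474}{7} \approx -3.2283 \cdot 10^{10}$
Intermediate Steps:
$o{\left(R,d \right)} = 2 d$
$z{\left(N \right)} = - \frac{2 N \left(-3 + N\right)}{7}$ ($z{\left(N \right)} = - \frac{\left(N - 3\right) \left(N + N\right)}{7} = - \frac{\left(-3 + N\right) 2 N}{7} = - \frac{2 N \left(-3 + N\right)}{7}$)
$\left(-258726 + z{\left(o{\left(-19,-19 \right)} \right)}\right) \left(-173697 + 298260\right) = \left(-258726 + \frac{2 \cdot 2 \left(-19\right) \left(3 - 2 \left(-19\right)\right)}{7}\right) \left(-173697 + 298260\right) = \left(-258726 + \frac{2}{7} \left(-38\right) \left(3 - -38\right)\right) 124563 = \left(-258726 + \frac{2}{7} \left(-38\right) \left(3 + 38\right)\right) 124563 = \left(-258726 + \frac{2}{7} \left(-38\right) 41\right) 124563 = \left(-258726 - \frac{3116}{7}\right) 124563 = \left(- \frac{1814198}{7}\right) 124563 = - \frac{225981945474}{7}$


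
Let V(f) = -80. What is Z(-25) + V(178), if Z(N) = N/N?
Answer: -79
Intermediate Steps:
Z(N) = 1
Z(-25) + V(178) = 1 - 80 = -79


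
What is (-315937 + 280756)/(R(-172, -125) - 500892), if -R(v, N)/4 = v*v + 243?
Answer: 35181/620200 ≈ 0.056725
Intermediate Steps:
R(v, N) = -972 - 4*v² (R(v, N) = -4*(v*v + 243) = -4*(v² + 243) = -4*(243 + v²) = -972 - 4*v²)
(-315937 + 280756)/(R(-172, -125) - 500892) = (-315937 + 280756)/((-972 - 4*(-172)²) - 500892) = -35181/((-972 - 4*29584) - 500892) = -35181/((-972 - 118336) - 500892) = -35181/(-119308 - 500892) = -35181/(-620200) = -35181*(-1/620200) = 35181/620200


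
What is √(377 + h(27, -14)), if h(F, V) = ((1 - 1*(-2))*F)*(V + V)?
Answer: I*√1891 ≈ 43.486*I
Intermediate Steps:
h(F, V) = 6*F*V (h(F, V) = ((1 + 2)*F)*(2*V) = (3*F)*(2*V) = 6*F*V)
√(377 + h(27, -14)) = √(377 + 6*27*(-14)) = √(377 - 2268) = √(-1891) = I*√1891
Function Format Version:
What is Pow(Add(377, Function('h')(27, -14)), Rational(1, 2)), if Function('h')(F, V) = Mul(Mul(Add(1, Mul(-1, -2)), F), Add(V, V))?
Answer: Mul(I, Pow(1891, Rational(1, 2))) ≈ Mul(43.486, I)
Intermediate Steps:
Function('h')(F, V) = Mul(6, F, V) (Function('h')(F, V) = Mul(Mul(Add(1, 2), F), Mul(2, V)) = Mul(Mul(3, F), Mul(2, V)) = Mul(6, F, V))
Pow(Add(377, Function('h')(27, -14)), Rational(1, 2)) = Pow(Add(377, Mul(6, 27, -14)), Rational(1, 2)) = Pow(Add(377, -2268), Rational(1, 2)) = Pow(-1891, Rational(1, 2)) = Mul(I, Pow(1891, Rational(1, 2)))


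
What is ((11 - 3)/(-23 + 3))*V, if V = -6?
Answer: 12/5 ≈ 2.4000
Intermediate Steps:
((11 - 3)/(-23 + 3))*V = ((11 - 3)/(-23 + 3))*(-6) = (8/(-20))*(-6) = (8*(-1/20))*(-6) = -⅖*(-6) = 12/5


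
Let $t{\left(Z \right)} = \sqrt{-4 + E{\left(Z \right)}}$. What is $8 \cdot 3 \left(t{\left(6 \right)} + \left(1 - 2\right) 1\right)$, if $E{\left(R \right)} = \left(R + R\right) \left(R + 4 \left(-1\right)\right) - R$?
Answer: $-24 + 24 \sqrt{14} \approx 65.8$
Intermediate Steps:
$E{\left(R \right)} = - R + 2 R \left(-4 + R\right)$ ($E{\left(R \right)} = 2 R \left(R - 4\right) - R = 2 R \left(-4 + R\right) - R = - R + 2 R \left(-4 + R\right)$)
$t{\left(Z \right)} = \sqrt{-4 + Z \left(-9 + 2 Z\right)}$
$8 \cdot 3 \left(t{\left(6 \right)} + \left(1 - 2\right) 1\right) = 8 \cdot 3 \left(\sqrt{-4 + 6 \left(-9 + 2 \cdot 6\right)} + \left(1 - 2\right) 1\right) = 24 \left(\sqrt{-4 + 6 \left(-9 + 12\right)} - 1\right) = 24 \left(\sqrt{-4 + 6 \cdot 3} - 1\right) = 24 \left(\sqrt{-4 + 18} - 1\right) = 24 \left(\sqrt{14} - 1\right) = 24 \left(-1 + \sqrt{14}\right) = -24 + 24 \sqrt{14}$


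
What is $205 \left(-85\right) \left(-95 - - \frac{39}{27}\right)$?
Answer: $\frac{14671850}{9} \approx 1.6302 \cdot 10^{6}$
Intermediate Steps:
$205 \left(-85\right) \left(-95 - - \frac{39}{27}\right) = - 17425 \left(-95 - \left(-39\right) \frac{1}{27}\right) = - 17425 \left(-95 - - \frac{13}{9}\right) = - 17425 \left(-95 + \frac{13}{9}\right) = \left(-17425\right) \left(- \frac{842}{9}\right) = \frac{14671850}{9}$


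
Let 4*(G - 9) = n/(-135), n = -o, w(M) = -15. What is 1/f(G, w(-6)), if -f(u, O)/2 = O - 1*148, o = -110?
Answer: 1/326 ≈ 0.0030675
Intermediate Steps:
n = 110 (n = -1*(-110) = 110)
G = 475/54 (G = 9 + (110/(-135))/4 = 9 + (110*(-1/135))/4 = 9 + (¼)*(-22/27) = 9 - 11/54 = 475/54 ≈ 8.7963)
f(u, O) = 296 - 2*O (f(u, O) = -2*(O - 1*148) = -2*(O - 148) = -2*(-148 + O) = 296 - 2*O)
1/f(G, w(-6)) = 1/(296 - 2*(-15)) = 1/(296 + 30) = 1/326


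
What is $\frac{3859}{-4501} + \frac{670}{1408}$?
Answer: $- \frac{1208901}{3168704} \approx -0.38151$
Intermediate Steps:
$\frac{3859}{-4501} + \frac{670}{1408} = 3859 \left(- \frac{1}{4501}\right) + 670 \cdot \frac{1}{1408} = - \frac{3859}{4501} + \frac{335}{704} = - \frac{1208901}{3168704}$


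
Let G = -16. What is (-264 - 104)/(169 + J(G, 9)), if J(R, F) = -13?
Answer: -92/39 ≈ -2.3590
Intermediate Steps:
(-264 - 104)/(169 + J(G, 9)) = (-264 - 104)/(169 - 13) = -368/156 = -368*1/156 = -92/39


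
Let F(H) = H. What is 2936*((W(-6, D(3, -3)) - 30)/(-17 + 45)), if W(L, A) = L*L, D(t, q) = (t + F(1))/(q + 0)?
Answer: 4404/7 ≈ 629.14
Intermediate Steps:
D(t, q) = (1 + t)/q (D(t, q) = (t + 1)/(q + 0) = (1 + t)/q)
W(L, A) = L²
2936*((W(-6, D(3, -3)) - 30)/(-17 + 45)) = 2936*(((-6)² - 30)/(-17 + 45)) = 2936*((36 - 30)/28) = 2936*(6*(1/28)) = 2936*(3/14) = 4404/7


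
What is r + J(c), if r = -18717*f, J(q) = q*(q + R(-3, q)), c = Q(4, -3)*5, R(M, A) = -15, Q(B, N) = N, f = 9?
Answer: -168003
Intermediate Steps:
c = -15 (c = -3*5 = -15)
J(q) = q*(-15 + q) (J(q) = q*(q - 15) = q*(-15 + q))
r = -168453 (r = -18717*9 = -168453)
r + J(c) = -168453 - 15*(-15 - 15) = -168453 - 15*(-30) = -168453 + 450 = -168003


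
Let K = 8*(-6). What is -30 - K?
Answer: 18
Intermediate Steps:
K = -48
-30 - K = -30 - 1*(-48) = -30 + 48 = 18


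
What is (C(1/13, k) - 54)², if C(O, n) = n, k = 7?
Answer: 2209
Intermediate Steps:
(C(1/13, k) - 54)² = (7 - 54)² = (-47)² = 2209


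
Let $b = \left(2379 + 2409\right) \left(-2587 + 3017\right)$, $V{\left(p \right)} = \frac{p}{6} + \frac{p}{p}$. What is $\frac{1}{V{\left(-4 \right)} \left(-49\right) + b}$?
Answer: $\frac{3}{6176471} \approx 4.8571 \cdot 10^{-7}$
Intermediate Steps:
$V{\left(p \right)} = 1 + \frac{p}{6}$ ($V{\left(p \right)} = p \frac{1}{6} + 1 = \frac{p}{6} + 1 = 1 + \frac{p}{6}$)
$b = 2058840$ ($b = 4788 \cdot 430 = 2058840$)
$\frac{1}{V{\left(-4 \right)} \left(-49\right) + b} = \frac{1}{\left(1 + \frac{1}{6} \left(-4\right)\right) \left(-49\right) + 2058840} = \frac{1}{\left(1 - \frac{2}{3}\right) \left(-49\right) + 2058840} = \frac{1}{\frac{1}{3} \left(-49\right) + 2058840} = \frac{1}{- \frac{49}{3} + 2058840} = \frac{1}{\frac{6176471}{3}} = \frac{3}{6176471}$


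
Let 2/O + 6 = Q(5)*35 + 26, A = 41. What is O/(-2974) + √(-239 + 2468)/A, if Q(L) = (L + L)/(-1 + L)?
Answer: -2/319705 + √2229/41 ≈ 1.1515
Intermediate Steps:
Q(L) = 2*L/(-1 + L) (Q(L) = (2*L)/(-1 + L) = 2*L/(-1 + L))
O = 4/215 (O = 2/(-6 + ((2*5/(-1 + 5))*35 + 26)) = 2/(-6 + ((2*5/4)*35 + 26)) = 2/(-6 + ((2*5*(¼))*35 + 26)) = 2/(-6 + ((5/2)*35 + 26)) = 2/(-6 + (175/2 + 26)) = 2/(-6 + 227/2) = 2/(215/2) = 2*(2/215) = 4/215 ≈ 0.018605)
O/(-2974) + √(-239 + 2468)/A = (4/215)/(-2974) + √(-239 + 2468)/41 = (4/215)*(-1/2974) + √2229*(1/41) = -2/319705 + √2229/41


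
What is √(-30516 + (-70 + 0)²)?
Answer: 4*I*√1601 ≈ 160.05*I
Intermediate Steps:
√(-30516 + (-70 + 0)²) = √(-30516 + (-70)²) = √(-30516 + 4900) = √(-25616) = 4*I*√1601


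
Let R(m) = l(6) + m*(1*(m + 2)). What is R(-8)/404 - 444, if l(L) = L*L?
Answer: -44823/101 ≈ -443.79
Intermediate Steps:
l(L) = L²
R(m) = 36 + m*(2 + m) (R(m) = 6² + m*(1*(m + 2)) = 36 + m*(1*(2 + m)) = 36 + m*(2 + m))
R(-8)/404 - 444 = (36 + (-8)² + 2*(-8))/404 - 444 = (36 + 64 - 16)*(1/404) - 444 = 84*(1/404) - 444 = 21/101 - 444 = -44823/101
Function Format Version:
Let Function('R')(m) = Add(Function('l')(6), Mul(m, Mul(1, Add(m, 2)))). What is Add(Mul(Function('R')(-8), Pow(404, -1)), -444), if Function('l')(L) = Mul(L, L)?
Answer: Rational(-44823, 101) ≈ -443.79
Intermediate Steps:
Function('l')(L) = Pow(L, 2)
Function('R')(m) = Add(36, Mul(m, Add(2, m))) (Function('R')(m) = Add(Pow(6, 2), Mul(m, Mul(1, Add(m, 2)))) = Add(36, Mul(m, Mul(1, Add(2, m)))) = Add(36, Mul(m, Add(2, m))))
Add(Mul(Function('R')(-8), Pow(404, -1)), -444) = Add(Mul(Add(36, Pow(-8, 2), Mul(2, -8)), Pow(404, -1)), -444) = Add(Mul(Add(36, 64, -16), Rational(1, 404)), -444) = Add(Mul(84, Rational(1, 404)), -444) = Add(Rational(21, 101), -444) = Rational(-44823, 101)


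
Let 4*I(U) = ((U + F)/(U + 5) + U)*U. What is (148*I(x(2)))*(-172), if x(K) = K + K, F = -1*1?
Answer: -330928/3 ≈ -1.1031e+5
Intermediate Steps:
F = -1
x(K) = 2*K
I(U) = U*(U + (-1 + U)/(5 + U))/4 (I(U) = (((U - 1)/(U + 5) + U)*U)/4 = (((-1 + U)/(5 + U) + U)*U)/4 = ((U + (-1 + U)/(5 + U))*U)/4 = (U*(U + (-1 + U)/(5 + U)))/4 = U*(U + (-1 + U)/(5 + U))/4)
(148*I(x(2)))*(-172) = (148*((2*2)*(-1 + (2*2)**2 + 6*(2*2))/(4*(5 + 2*2))))*(-172) = (148*((1/4)*4*(-1 + 4**2 + 6*4)/(5 + 4)))*(-172) = (148*((1/4)*4*(-1 + 16 + 24)/9))*(-172) = (148*((1/4)*4*(1/9)*39))*(-172) = (148*(13/3))*(-172) = (1924/3)*(-172) = -330928/3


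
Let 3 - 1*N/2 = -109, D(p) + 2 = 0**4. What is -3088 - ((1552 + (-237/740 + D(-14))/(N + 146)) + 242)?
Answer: -1336689883/273800 ≈ -4882.0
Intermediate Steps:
D(p) = -2 (D(p) = -2 + 0**4 = -2 + 0 = -2)
N = 224 (N = 6 - 2*(-109) = 6 + 218 = 224)
-3088 - ((1552 + (-237/740 + D(-14))/(N + 146)) + 242) = -3088 - ((1552 + (-237/740 - 2)/(224 + 146)) + 242) = -3088 - ((1552 + (-237*1/740 - 2)/370) + 242) = -3088 - ((1552 + (-237/740 - 2)*(1/370)) + 242) = -3088 - ((1552 - 1717/740*1/370) + 242) = -3088 - ((1552 - 1717/273800) + 242) = -3088 - (424935883/273800 + 242) = -3088 - 1*491195483/273800 = -3088 - 491195483/273800 = -1336689883/273800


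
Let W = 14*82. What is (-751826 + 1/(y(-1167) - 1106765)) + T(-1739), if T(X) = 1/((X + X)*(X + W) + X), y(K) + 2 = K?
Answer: -1710727002058498181/2275429423906 ≈ -7.5183e+5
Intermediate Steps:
W = 1148
y(K) = -2 + K
T(X) = 1/(X + 2*X*(1148 + X)) (T(X) = 1/((X + X)*(X + 1148) + X) = 1/((2*X)*(1148 + X) + X) = 1/(2*X*(1148 + X) + X) = 1/(X + 2*X*(1148 + X)))
(-751826 + 1/(y(-1167) - 1106765)) + T(-1739) = (-751826 + 1/((-2 - 1167) - 1106765)) + 1/((-1739)*(2297 + 2*(-1739))) = (-751826 + 1/(-1169 - 1106765)) - 1/(1739*(2297 - 3478)) = (-751826 + 1/(-1107934)) - 1/1739/(-1181) = (-751826 - 1/1107934) - 1/1739*(-1/1181) = -832973587485/1107934 + 1/2053759 = -1710727002058498181/2275429423906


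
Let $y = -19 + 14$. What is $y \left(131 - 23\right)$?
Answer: $-540$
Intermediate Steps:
$y = -5$
$y \left(131 - 23\right) = - 5 \left(131 - 23\right) = \left(-5\right) 108 = -540$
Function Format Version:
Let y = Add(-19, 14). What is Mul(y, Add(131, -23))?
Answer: -540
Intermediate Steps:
y = -5
Mul(y, Add(131, -23)) = Mul(-5, Add(131, -23)) = Mul(-5, 108) = -540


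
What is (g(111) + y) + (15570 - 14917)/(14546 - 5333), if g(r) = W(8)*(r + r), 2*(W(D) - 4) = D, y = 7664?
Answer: 86971373/9213 ≈ 9440.1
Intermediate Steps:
W(D) = 4 + D/2
g(r) = 16*r (g(r) = (4 + (½)*8)*(r + r) = (4 + 4)*(2*r) = 8*(2*r) = 16*r)
(g(111) + y) + (15570 - 14917)/(14546 - 5333) = (16*111 + 7664) + (15570 - 14917)/(14546 - 5333) = (1776 + 7664) + 653/9213 = 9440 + 653*(1/9213) = 9440 + 653/9213 = 86971373/9213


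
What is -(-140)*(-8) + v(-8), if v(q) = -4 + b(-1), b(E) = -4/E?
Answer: -1120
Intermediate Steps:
v(q) = 0 (v(q) = -4 - 4/(-1) = -4 - 4*(-1) = -4 + 4 = 0)
-(-140)*(-8) + v(-8) = -(-140)*(-8) + 0 = -28*40 + 0 = -1120 + 0 = -1120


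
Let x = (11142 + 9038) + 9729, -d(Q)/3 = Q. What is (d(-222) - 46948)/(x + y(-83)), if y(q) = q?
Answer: -23141/14913 ≈ -1.5517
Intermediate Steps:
d(Q) = -3*Q
x = 29909 (x = 20180 + 9729 = 29909)
(d(-222) - 46948)/(x + y(-83)) = (-3*(-222) - 46948)/(29909 - 83) = (666 - 46948)/29826 = -46282*1/29826 = -23141/14913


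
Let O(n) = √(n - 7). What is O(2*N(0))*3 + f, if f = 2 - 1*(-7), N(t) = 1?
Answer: 9 + 3*I*√5 ≈ 9.0 + 6.7082*I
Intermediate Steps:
O(n) = √(-7 + n)
f = 9 (f = 2 + 7 = 9)
O(2*N(0))*3 + f = √(-7 + 2*1)*3 + 9 = √(-7 + 2)*3 + 9 = √(-5)*3 + 9 = (I*√5)*3 + 9 = 3*I*√5 + 9 = 9 + 3*I*√5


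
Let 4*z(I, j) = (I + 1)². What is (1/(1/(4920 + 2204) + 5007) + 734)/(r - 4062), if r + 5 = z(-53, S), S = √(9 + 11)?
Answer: -26181690970/120956525779 ≈ -0.21646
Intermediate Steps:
S = 2*√5 (S = √20 = 2*√5 ≈ 4.4721)
z(I, j) = (1 + I)²/4 (z(I, j) = (I + 1)²/4 = (1 + I)²/4)
r = 671 (r = -5 + (1 - 53)²/4 = -5 + (¼)*(-52)² = -5 + (¼)*2704 = -5 + 676 = 671)
(1/(1/(4920 + 2204) + 5007) + 734)/(r - 4062) = (1/(1/(4920 + 2204) + 5007) + 734)/(671 - 4062) = (1/(1/7124 + 5007) + 734)/(-3391) = (1/(1/7124 + 5007) + 734)*(-1/3391) = (1/(35669869/7124) + 734)*(-1/3391) = (7124/35669869 + 734)*(-1/3391) = (26181690970/35669869)*(-1/3391) = -26181690970/120956525779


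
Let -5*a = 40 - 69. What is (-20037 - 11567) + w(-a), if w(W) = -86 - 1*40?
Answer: -31730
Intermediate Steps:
a = 29/5 (a = -(40 - 69)/5 = -⅕*(-29) = 29/5 ≈ 5.8000)
w(W) = -126 (w(W) = -86 - 40 = -126)
(-20037 - 11567) + w(-a) = (-20037 - 11567) - 126 = -31604 - 126 = -31730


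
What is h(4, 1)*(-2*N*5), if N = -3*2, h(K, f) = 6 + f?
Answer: 420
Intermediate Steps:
N = -6
h(4, 1)*(-2*N*5) = (6 + 1)*(-2*(-6)*5) = 7*(12*5) = 7*60 = 420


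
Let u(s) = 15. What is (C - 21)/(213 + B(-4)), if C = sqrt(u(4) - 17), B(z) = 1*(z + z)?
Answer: -21/205 + I*sqrt(2)/205 ≈ -0.10244 + 0.0068986*I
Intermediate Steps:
B(z) = 2*z (B(z) = 1*(2*z) = 2*z)
C = I*sqrt(2) (C = sqrt(15 - 17) = sqrt(-2) = I*sqrt(2) ≈ 1.4142*I)
(C - 21)/(213 + B(-4)) = (I*sqrt(2) - 21)/(213 + 2*(-4)) = (-21 + I*sqrt(2))/(213 - 8) = (-21 + I*sqrt(2))/205 = (-21 + I*sqrt(2))*(1/205) = -21/205 + I*sqrt(2)/205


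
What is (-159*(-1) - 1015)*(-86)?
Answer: 73616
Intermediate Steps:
(-159*(-1) - 1015)*(-86) = (159 - 1015)*(-86) = -856*(-86) = 73616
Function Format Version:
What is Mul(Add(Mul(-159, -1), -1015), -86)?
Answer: 73616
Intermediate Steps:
Mul(Add(Mul(-159, -1), -1015), -86) = Mul(Add(159, -1015), -86) = Mul(-856, -86) = 73616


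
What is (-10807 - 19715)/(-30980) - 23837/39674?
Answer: 59057446/153637565 ≈ 0.38439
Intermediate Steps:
(-10807 - 19715)/(-30980) - 23837/39674 = -30522*(-1/30980) - 23837*1/39674 = 15261/15490 - 23837/39674 = 59057446/153637565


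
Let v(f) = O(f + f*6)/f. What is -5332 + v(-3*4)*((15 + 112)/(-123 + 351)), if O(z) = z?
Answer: -1214807/228 ≈ -5328.1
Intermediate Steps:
v(f) = 7 (v(f) = (f + f*6)/f = (f + 6*f)/f = (7*f)/f = 7)
-5332 + v(-3*4)*((15 + 112)/(-123 + 351)) = -5332 + 7*((15 + 112)/(-123 + 351)) = -5332 + 7*(127/228) = -5332 + 889/228 = -1214807/228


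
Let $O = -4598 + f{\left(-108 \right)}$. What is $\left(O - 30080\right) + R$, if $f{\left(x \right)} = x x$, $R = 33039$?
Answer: $10025$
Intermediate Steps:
$f{\left(x \right)} = x^{2}$
$O = 7066$ ($O = -4598 + \left(-108\right)^{2} = -4598 + 11664 = 7066$)
$\left(O - 30080\right) + R = \left(7066 - 30080\right) + 33039 = -23014 + 33039 = 10025$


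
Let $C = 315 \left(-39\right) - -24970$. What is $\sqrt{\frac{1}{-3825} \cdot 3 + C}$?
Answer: $\frac{\sqrt{824842074}}{255} \approx 112.63$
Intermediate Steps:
$C = 12685$ ($C = -12285 + 24970 = 12685$)
$\sqrt{\frac{1}{-3825} \cdot 3 + C} = \sqrt{\frac{1}{-3825} \cdot 3 + 12685} = \sqrt{\left(- \frac{1}{3825}\right) 3 + 12685} = \sqrt{- \frac{1}{1275} + 12685} = \sqrt{\frac{16173374}{1275}} = \frac{\sqrt{824842074}}{255}$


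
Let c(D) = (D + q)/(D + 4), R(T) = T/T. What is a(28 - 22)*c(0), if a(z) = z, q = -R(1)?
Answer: -3/2 ≈ -1.5000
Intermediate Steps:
R(T) = 1
q = -1 (q = -1*1 = -1)
c(D) = (-1 + D)/(4 + D) (c(D) = (D - 1)/(D + 4) = (-1 + D)/(4 + D))
a(28 - 22)*c(0) = (28 - 22)*((-1 + 0)/(4 + 0)) = 6*(-1/4) = 6*((¼)*(-1)) = 6*(-¼) = -3/2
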